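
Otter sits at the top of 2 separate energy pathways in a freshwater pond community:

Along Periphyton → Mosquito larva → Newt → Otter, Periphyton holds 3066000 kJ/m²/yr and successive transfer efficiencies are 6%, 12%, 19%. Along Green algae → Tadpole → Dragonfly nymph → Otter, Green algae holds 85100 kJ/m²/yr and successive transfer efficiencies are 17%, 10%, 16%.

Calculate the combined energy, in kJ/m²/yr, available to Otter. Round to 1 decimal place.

4425.8 kJ/m²/yr

Via Periphyton: 3066000 × 0.06 × 0.12 × 0.19 = 4194.288 kJ/m²/yr
Via Green algae: 85100 × 0.17 × 0.1 × 0.16 = 231.472 kJ/m²/yr
Total at Otter: 4194.288 + 231.472 = 4425.76 kJ/m²/yr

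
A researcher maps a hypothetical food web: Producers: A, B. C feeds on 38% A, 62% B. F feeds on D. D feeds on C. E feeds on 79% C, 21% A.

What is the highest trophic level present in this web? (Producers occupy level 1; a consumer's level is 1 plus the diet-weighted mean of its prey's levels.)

C: 1 + (0.38×1 + 0.62×1) = 2
D: 1 + 2 = 3
E: 1 + (0.79×2 + 0.21×1) = 2.79
F: 1 + 3 = 4

4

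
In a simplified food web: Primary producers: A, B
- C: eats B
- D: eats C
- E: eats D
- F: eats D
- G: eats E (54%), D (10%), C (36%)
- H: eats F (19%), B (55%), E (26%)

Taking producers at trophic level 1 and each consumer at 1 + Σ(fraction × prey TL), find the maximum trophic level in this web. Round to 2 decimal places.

C: 1 + 1 = 2
D: 1 + 2 = 3
E: 1 + 3 = 4
F: 1 + 3 = 4
G: 1 + (0.54×4 + 0.1×3 + 0.36×2) = 4.18
H: 1 + (0.19×4 + 0.55×1 + 0.26×4) = 3.35

4.18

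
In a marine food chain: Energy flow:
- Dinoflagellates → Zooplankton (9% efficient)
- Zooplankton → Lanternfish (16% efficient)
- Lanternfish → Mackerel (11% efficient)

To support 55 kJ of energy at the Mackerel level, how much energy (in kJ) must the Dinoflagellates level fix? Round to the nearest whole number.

Cumulative transfer efficiency: 0.09 × 0.16 × 0.11 = 0.001584
Dinoflagellates energy = 55 / 0.001584 = 34722 kJ

34722 kJ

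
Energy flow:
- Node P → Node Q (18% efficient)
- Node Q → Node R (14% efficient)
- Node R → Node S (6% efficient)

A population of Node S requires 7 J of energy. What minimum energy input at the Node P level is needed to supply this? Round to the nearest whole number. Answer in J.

4630 J

Cumulative transfer efficiency: 0.18 × 0.14 × 0.06 = 0.001512
Node P energy = 7 / 0.001512 = 4630 J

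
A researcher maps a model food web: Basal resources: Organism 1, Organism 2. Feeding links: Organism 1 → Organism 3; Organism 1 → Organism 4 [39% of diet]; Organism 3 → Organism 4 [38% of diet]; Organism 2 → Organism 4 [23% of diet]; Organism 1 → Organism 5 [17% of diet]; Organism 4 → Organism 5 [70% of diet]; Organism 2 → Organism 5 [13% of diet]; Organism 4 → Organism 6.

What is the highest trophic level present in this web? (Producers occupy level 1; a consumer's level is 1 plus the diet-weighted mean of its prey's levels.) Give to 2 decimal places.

3.38

Organism 3: 1 + 1 = 2
Organism 4: 1 + (0.39×1 + 0.38×2 + 0.23×1) = 2.38
Organism 5: 1 + (0.17×1 + 0.7×2.38 + 0.13×1) = 2.966
Organism 6: 1 + 2.38 = 3.38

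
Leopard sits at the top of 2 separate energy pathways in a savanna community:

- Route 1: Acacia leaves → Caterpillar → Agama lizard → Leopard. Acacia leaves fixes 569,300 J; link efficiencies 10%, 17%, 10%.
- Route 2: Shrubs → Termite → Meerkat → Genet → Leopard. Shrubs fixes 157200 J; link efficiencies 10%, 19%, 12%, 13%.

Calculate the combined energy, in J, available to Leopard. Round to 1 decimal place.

Route 1: 569300 × 0.1 × 0.17 × 0.1 = 967.81 J
Route 2: 157200 × 0.1 × 0.19 × 0.12 × 0.13 = 46.59408 J
Total at Leopard: 967.81 + 46.59408 = 1014.40408 J

1014.4 J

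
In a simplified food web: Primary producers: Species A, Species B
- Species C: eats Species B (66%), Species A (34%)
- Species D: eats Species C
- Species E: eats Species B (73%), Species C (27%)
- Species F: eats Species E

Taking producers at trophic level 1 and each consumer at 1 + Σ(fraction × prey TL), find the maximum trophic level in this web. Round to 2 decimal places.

3.27

Species C: 1 + (0.66×1 + 0.34×1) = 2
Species D: 1 + 2 = 3
Species E: 1 + (0.73×1 + 0.27×2) = 2.27
Species F: 1 + 2.27 = 3.27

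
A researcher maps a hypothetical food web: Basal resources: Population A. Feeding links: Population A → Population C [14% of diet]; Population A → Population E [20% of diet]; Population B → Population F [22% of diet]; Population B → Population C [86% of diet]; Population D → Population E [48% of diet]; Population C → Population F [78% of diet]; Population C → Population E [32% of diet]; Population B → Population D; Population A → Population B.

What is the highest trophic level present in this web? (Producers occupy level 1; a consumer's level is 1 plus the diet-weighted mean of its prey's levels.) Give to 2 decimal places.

Population B: 1 + 1 = 2
Population C: 1 + (0.86×2 + 0.14×1) = 2.86
Population D: 1 + 2 = 3
Population E: 1 + (0.2×1 + 0.48×3 + 0.32×2.86) = 3.5552
Population F: 1 + (0.78×2.86 + 0.22×2) = 3.6708

3.67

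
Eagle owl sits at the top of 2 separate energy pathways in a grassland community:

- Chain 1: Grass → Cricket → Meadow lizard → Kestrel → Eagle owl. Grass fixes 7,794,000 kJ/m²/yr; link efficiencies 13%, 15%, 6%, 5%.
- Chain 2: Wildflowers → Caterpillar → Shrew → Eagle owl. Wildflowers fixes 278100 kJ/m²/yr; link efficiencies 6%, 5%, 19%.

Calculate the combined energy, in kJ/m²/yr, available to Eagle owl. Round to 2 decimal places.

614.47 kJ/m²/yr

Chain 1: 7794000 × 0.13 × 0.15 × 0.06 × 0.05 = 455.949 kJ/m²/yr
Chain 2: 278100 × 0.06 × 0.05 × 0.19 = 158.517 kJ/m²/yr
Total at Eagle owl: 455.949 + 158.517 = 614.466 kJ/m²/yr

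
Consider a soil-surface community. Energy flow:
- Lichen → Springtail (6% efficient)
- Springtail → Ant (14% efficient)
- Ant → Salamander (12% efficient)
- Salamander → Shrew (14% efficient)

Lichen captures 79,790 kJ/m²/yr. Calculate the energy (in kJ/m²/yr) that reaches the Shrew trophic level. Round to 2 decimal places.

Springtail: 79790 × 0.06 = 4787.4 kJ/m²/yr
Ant: 4787.4 × 0.14 = 670.236 kJ/m²/yr
Salamander: 670.236 × 0.12 = 80.42832 kJ/m²/yr
Shrew: 80.42832 × 0.14 = 11.2599648 kJ/m²/yr

11.26 kJ/m²/yr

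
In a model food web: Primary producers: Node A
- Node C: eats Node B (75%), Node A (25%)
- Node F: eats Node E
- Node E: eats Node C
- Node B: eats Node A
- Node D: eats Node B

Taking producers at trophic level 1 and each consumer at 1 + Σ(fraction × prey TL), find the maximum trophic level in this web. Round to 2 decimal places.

4.75

Node B: 1 + 1 = 2
Node C: 1 + (0.75×2 + 0.25×1) = 2.75
Node D: 1 + 2 = 3
Node E: 1 + 2.75 = 3.75
Node F: 1 + 3.75 = 4.75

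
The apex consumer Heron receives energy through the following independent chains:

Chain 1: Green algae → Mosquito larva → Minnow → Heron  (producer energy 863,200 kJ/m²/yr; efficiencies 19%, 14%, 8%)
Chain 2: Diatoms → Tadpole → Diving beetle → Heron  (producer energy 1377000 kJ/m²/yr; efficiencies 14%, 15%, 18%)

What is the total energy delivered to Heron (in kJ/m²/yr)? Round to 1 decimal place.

Chain 1: 863200 × 0.19 × 0.14 × 0.08 = 1836.8896 kJ/m²/yr
Chain 2: 1377000 × 0.14 × 0.15 × 0.18 = 5205.06 kJ/m²/yr
Total at Heron: 1836.8896 + 5205.06 = 7041.9496 kJ/m²/yr

7041.9 kJ/m²/yr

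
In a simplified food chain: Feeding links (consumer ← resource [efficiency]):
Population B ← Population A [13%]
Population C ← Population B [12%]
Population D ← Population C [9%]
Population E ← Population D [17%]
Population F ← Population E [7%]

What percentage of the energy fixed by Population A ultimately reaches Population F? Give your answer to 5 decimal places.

0.00167%

Product of link efficiencies: 0.13 × 0.12 × 0.09 × 0.17 × 0.07 = 0.0000167076
As a percentage: 0.0000167076 × 100 = 0.00167%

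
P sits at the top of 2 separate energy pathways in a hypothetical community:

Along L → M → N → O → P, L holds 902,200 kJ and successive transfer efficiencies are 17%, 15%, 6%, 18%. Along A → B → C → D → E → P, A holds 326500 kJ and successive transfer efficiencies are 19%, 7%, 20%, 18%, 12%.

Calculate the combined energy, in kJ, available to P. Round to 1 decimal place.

Via L: 902200 × 0.17 × 0.15 × 0.06 × 0.18 = 248.46588 kJ
Via A: 326500 × 0.19 × 0.07 × 0.2 × 0.18 × 0.12 = 18.759384 kJ
Total at P: 248.46588 + 18.759384 = 267.225264 kJ

267.2 kJ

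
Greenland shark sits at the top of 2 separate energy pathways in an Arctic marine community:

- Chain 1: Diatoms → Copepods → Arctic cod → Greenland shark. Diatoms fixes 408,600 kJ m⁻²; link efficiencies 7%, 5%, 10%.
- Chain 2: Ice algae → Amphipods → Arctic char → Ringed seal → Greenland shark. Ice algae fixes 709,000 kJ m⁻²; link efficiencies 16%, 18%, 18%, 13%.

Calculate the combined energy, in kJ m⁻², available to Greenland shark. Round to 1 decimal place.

Chain 1: 408600 × 0.07 × 0.05 × 0.1 = 143.01 kJ m⁻²
Chain 2: 709000 × 0.16 × 0.18 × 0.18 × 0.13 = 477.80928 kJ m⁻²
Total at Greenland shark: 143.01 + 477.80928 = 620.81928 kJ m⁻²

620.8 kJ m⁻²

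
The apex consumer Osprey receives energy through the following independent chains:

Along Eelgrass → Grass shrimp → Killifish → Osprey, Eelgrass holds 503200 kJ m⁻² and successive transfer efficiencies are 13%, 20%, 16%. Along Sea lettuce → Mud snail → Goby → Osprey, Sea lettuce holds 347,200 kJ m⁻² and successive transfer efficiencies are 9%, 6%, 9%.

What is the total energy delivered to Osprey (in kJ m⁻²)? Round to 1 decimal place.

2262.1 kJ m⁻²

Via Eelgrass: 503200 × 0.13 × 0.2 × 0.16 = 2093.312 kJ m⁻²
Via Sea lettuce: 347200 × 0.09 × 0.06 × 0.09 = 168.7392 kJ m⁻²
Total at Osprey: 2093.312 + 168.7392 = 2262.0512 kJ m⁻²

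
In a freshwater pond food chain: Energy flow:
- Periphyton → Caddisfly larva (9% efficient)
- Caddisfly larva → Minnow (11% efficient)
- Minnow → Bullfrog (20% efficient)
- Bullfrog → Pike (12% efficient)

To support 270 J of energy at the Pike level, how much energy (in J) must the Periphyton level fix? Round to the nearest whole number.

Cumulative transfer efficiency: 0.09 × 0.11 × 0.2 × 0.12 = 0.0002376
Periphyton energy = 270 / 0.0002376 = 1136364 J

1136364 J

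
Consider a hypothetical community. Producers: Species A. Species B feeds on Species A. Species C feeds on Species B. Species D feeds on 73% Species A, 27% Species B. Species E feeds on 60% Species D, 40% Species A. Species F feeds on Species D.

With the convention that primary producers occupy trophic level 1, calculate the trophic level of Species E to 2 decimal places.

Species B: 1 + 1 = 2
Species C: 1 + 2 = 3
Species D: 1 + (0.73×1 + 0.27×2) = 2.27
Species E: 1 + (0.6×2.27 + 0.4×1) = 2.762
Species F: 1 + 2.27 = 3.27

2.76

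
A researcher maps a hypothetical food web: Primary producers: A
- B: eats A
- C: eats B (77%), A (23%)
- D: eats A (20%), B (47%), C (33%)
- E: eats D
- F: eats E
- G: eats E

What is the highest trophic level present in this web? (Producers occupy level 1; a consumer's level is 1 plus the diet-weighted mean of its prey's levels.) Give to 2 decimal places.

B: 1 + 1 = 2
C: 1 + (0.77×2 + 0.23×1) = 2.77
D: 1 + (0.2×1 + 0.47×2 + 0.33×2.77) = 3.0541
E: 1 + 3.0541 = 4.0541
F: 1 + 4.0541 = 5.0541
G: 1 + 4.0541 = 5.0541

5.05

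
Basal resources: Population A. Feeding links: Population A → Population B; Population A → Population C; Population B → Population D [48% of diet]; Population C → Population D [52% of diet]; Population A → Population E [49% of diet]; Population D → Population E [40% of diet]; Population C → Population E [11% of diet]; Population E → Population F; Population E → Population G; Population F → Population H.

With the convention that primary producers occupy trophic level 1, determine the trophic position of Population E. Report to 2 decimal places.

Population B: 1 + 1 = 2
Population C: 1 + 1 = 2
Population D: 1 + (0.48×2 + 0.52×2) = 3
Population E: 1 + (0.49×1 + 0.4×3 + 0.11×2) = 2.91
Population F: 1 + 2.91 = 3.91
Population G: 1 + 2.91 = 3.91
Population H: 1 + 3.91 = 4.91

2.91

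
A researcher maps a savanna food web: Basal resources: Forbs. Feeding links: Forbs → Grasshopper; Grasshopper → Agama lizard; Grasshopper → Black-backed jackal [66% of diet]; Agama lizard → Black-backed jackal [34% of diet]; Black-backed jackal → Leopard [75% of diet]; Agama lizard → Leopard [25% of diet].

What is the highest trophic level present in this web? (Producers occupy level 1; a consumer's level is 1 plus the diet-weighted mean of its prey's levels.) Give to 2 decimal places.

4.26

Grasshopper: 1 + 1 = 2
Agama lizard: 1 + 2 = 3
Black-backed jackal: 1 + (0.66×2 + 0.34×3) = 3.34
Leopard: 1 + (0.75×3.34 + 0.25×3) = 4.255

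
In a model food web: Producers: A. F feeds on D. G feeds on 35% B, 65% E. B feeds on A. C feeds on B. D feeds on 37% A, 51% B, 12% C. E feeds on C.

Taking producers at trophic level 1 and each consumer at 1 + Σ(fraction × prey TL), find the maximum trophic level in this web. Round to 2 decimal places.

B: 1 + 1 = 2
C: 1 + 2 = 3
D: 1 + (0.37×1 + 0.51×2 + 0.12×3) = 2.75
E: 1 + 3 = 4
F: 1 + 2.75 = 3.75
G: 1 + (0.35×2 + 0.65×4) = 4.3

4.30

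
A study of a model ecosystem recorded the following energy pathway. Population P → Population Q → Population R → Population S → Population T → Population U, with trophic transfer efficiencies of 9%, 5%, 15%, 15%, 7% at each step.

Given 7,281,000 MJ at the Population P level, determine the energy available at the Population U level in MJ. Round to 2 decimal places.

Population Q: 7281000 × 0.09 = 655290 MJ
Population R: 655290 × 0.05 = 32764.5 MJ
Population S: 32764.5 × 0.15 = 4914.675 MJ
Population T: 4914.675 × 0.15 = 737.20125 MJ
Population U: 737.20125 × 0.07 = 51.6040875 MJ

51.60 MJ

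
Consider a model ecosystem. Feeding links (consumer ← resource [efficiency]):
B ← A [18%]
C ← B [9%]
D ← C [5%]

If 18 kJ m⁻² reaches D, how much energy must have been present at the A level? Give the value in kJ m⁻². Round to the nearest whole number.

22222 kJ m⁻²

Cumulative transfer efficiency: 0.18 × 0.09 × 0.05 = 0.00081
A energy = 18 / 0.00081 = 22222 kJ m⁻²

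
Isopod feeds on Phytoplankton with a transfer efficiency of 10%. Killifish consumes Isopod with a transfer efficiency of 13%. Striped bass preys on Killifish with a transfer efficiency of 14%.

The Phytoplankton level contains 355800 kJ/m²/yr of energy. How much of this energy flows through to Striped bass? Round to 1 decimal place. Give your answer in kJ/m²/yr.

Isopod: 355800 × 0.1 = 35580 kJ/m²/yr
Killifish: 35580 × 0.13 = 4625.4 kJ/m²/yr
Striped bass: 4625.4 × 0.14 = 647.556 kJ/m²/yr

647.6 kJ/m²/yr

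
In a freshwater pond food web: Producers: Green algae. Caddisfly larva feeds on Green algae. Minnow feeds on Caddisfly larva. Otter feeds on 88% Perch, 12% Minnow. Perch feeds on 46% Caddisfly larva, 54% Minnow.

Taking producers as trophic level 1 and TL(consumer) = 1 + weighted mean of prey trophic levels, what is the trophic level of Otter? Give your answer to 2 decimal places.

4.48

Caddisfly larva: 1 + 1 = 2
Minnow: 1 + 2 = 3
Perch: 1 + (0.46×2 + 0.54×3) = 3.54
Otter: 1 + (0.88×3.54 + 0.12×3) = 4.4752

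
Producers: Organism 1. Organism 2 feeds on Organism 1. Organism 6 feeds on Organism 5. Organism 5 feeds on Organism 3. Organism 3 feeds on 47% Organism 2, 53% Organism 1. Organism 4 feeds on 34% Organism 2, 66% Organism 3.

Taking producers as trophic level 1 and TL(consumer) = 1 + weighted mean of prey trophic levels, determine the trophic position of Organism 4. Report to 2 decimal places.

3.31

Organism 2: 1 + 1 = 2
Organism 3: 1 + (0.47×2 + 0.53×1) = 2.47
Organism 4: 1 + (0.34×2 + 0.66×2.47) = 3.3102
Organism 5: 1 + 2.47 = 3.47
Organism 6: 1 + 3.47 = 4.47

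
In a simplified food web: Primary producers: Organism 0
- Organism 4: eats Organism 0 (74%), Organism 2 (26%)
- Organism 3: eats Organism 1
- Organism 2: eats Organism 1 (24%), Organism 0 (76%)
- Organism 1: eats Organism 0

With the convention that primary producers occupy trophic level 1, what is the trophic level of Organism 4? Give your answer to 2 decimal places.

2.32

Organism 1: 1 + 1 = 2
Organism 2: 1 + (0.24×2 + 0.76×1) = 2.24
Organism 3: 1 + 2 = 3
Organism 4: 1 + (0.74×1 + 0.26×2.24) = 2.3224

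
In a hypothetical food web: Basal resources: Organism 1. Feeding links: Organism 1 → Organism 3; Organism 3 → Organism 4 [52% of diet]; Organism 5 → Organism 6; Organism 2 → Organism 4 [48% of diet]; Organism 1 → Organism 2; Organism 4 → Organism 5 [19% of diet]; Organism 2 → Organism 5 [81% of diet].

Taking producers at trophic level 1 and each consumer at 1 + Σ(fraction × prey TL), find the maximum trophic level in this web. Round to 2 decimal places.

4.19

Organism 2: 1 + 1 = 2
Organism 3: 1 + 1 = 2
Organism 4: 1 + (0.52×2 + 0.48×2) = 3
Organism 5: 1 + (0.19×3 + 0.81×2) = 3.19
Organism 6: 1 + 3.19 = 4.19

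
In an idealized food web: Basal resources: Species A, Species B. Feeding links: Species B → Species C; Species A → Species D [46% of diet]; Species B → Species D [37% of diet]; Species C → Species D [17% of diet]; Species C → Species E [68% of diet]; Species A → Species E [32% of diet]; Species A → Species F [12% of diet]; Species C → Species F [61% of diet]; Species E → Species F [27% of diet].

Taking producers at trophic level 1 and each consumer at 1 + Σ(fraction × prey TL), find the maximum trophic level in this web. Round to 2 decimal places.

3.06

Species C: 1 + 1 = 2
Species D: 1 + (0.46×1 + 0.37×1 + 0.17×2) = 2.17
Species E: 1 + (0.68×2 + 0.32×1) = 2.68
Species F: 1 + (0.12×1 + 0.61×2 + 0.27×2.68) = 3.0636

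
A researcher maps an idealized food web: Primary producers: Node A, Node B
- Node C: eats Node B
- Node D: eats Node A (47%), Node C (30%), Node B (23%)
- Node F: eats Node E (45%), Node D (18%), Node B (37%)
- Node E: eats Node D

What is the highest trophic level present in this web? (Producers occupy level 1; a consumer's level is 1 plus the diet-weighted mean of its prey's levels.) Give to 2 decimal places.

3.30

Node C: 1 + 1 = 2
Node D: 1 + (0.47×1 + 0.3×2 + 0.23×1) = 2.3
Node E: 1 + 2.3 = 3.3
Node F: 1 + (0.45×3.3 + 0.18×2.3 + 0.37×1) = 3.269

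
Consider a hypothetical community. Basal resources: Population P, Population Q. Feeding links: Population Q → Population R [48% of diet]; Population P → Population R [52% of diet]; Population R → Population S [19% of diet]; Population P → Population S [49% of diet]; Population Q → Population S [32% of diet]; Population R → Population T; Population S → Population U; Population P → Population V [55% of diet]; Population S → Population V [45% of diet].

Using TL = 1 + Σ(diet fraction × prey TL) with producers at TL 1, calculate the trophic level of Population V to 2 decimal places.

2.54

Population R: 1 + (0.48×1 + 0.52×1) = 2
Population S: 1 + (0.19×2 + 0.49×1 + 0.32×1) = 2.19
Population T: 1 + 2 = 3
Population U: 1 + 2.19 = 3.19
Population V: 1 + (0.55×1 + 0.45×2.19) = 2.5355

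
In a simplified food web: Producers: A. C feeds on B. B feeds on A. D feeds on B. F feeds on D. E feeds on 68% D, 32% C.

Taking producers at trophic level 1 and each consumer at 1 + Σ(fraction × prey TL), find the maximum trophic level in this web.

B: 1 + 1 = 2
C: 1 + 2 = 3
D: 1 + 2 = 3
E: 1 + (0.68×3 + 0.32×3) = 4
F: 1 + 3 = 4

4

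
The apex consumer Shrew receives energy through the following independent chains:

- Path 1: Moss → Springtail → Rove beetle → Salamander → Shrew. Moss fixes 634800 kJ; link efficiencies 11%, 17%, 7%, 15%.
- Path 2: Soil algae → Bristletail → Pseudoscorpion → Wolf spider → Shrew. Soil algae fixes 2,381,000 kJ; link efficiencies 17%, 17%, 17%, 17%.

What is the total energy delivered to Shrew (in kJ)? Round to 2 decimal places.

Path 1: 634800 × 0.11 × 0.17 × 0.07 × 0.15 = 124.64298 kJ
Path 2: 2381000 × 0.17 × 0.17 × 0.17 × 0.17 = 1988.63501 kJ
Total at Shrew: 124.64298 + 1988.63501 = 2113.27799 kJ

2113.28 kJ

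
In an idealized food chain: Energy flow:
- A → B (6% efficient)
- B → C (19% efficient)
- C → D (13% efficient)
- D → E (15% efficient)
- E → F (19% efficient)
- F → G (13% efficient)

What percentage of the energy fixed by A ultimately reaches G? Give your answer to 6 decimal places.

Product of link efficiencies: 0.06 × 0.19 × 0.13 × 0.15 × 0.19 × 0.13 = 0.00000549081
As a percentage: 0.00000549081 × 100 = 0.000549%

0.000549%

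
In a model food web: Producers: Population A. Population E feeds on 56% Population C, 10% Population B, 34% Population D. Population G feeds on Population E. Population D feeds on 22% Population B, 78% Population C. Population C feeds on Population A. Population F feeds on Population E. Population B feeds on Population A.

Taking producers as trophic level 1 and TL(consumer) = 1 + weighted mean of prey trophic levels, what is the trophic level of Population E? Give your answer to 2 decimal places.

3.34

Population B: 1 + 1 = 2
Population C: 1 + 1 = 2
Population D: 1 + (0.22×2 + 0.78×2) = 3
Population E: 1 + (0.56×2 + 0.1×2 + 0.34×3) = 3.34
Population F: 1 + 3.34 = 4.34
Population G: 1 + 3.34 = 4.34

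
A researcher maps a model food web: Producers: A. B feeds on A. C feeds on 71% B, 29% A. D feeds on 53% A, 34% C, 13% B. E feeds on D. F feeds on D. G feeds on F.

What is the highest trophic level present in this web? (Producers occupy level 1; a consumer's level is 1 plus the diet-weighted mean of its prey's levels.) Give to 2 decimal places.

4.71

B: 1 + 1 = 2
C: 1 + (0.71×2 + 0.29×1) = 2.71
D: 1 + (0.53×1 + 0.34×2.71 + 0.13×2) = 2.7114
E: 1 + 2.7114 = 3.7114
F: 1 + 2.7114 = 3.7114
G: 1 + 3.7114 = 4.7114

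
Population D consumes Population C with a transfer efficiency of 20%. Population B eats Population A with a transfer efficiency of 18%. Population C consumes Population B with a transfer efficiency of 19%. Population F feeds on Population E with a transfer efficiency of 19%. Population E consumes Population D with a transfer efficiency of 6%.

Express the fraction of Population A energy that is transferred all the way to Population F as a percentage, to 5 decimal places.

0.00780%

Product of link efficiencies: 0.18 × 0.19 × 0.2 × 0.06 × 0.19 = 0.000077976
As a percentage: 0.000077976 × 100 = 0.00780%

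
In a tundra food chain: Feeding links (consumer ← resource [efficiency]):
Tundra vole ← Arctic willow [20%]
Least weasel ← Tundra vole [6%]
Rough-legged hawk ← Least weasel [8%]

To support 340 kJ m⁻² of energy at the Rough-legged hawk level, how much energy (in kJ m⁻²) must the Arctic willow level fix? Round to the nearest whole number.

354167 kJ m⁻²

Cumulative transfer efficiency: 0.2 × 0.06 × 0.08 = 0.00096
Arctic willow energy = 340 / 0.00096 = 354167 kJ m⁻²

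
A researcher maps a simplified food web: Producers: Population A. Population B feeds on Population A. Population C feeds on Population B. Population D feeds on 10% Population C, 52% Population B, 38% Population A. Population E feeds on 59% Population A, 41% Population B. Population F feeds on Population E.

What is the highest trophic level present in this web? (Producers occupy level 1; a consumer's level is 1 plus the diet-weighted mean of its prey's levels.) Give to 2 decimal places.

3.41

Population B: 1 + 1 = 2
Population C: 1 + 2 = 3
Population D: 1 + (0.1×3 + 0.52×2 + 0.38×1) = 2.72
Population E: 1 + (0.59×1 + 0.41×2) = 2.41
Population F: 1 + 2.41 = 3.41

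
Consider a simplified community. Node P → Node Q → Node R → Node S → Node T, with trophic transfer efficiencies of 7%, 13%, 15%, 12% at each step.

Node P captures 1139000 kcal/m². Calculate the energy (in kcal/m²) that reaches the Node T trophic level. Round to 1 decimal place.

Node Q: 1139000 × 0.07 = 79730 kcal/m²
Node R: 79730 × 0.13 = 10364.9 kcal/m²
Node S: 10364.9 × 0.15 = 1554.735 kcal/m²
Node T: 1554.735 × 0.12 = 186.5682 kcal/m²

186.6 kcal/m²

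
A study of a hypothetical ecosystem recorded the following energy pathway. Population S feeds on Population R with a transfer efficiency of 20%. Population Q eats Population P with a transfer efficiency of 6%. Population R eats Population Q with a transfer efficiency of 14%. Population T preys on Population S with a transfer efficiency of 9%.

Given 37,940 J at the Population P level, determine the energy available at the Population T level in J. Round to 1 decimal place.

Population Q: 37940 × 0.06 = 2276.4 J
Population R: 2276.4 × 0.14 = 318.696 J
Population S: 318.696 × 0.2 = 63.7392 J
Population T: 63.7392 × 0.09 = 5.736528 J

5.7 J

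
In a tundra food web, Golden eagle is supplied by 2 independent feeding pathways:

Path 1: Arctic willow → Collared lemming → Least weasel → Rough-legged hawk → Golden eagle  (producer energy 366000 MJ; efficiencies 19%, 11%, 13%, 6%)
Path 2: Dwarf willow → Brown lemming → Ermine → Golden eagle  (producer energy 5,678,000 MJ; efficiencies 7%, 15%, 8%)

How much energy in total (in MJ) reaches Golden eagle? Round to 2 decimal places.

4829.19 MJ

Path 1: 366000 × 0.19 × 0.11 × 0.13 × 0.06 = 59.66532 MJ
Path 2: 5678000 × 0.07 × 0.15 × 0.08 = 4769.52 MJ
Total at Golden eagle: 59.66532 + 4769.52 = 4829.18532 MJ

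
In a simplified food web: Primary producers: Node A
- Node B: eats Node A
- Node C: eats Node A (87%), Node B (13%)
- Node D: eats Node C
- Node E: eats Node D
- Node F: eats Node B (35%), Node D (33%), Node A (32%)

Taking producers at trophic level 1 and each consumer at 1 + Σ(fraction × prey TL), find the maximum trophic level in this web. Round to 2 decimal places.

4.13

Node B: 1 + 1 = 2
Node C: 1 + (0.87×1 + 0.13×2) = 2.13
Node D: 1 + 2.13 = 3.13
Node E: 1 + 3.13 = 4.13
Node F: 1 + (0.35×2 + 0.33×3.13 + 0.32×1) = 3.0529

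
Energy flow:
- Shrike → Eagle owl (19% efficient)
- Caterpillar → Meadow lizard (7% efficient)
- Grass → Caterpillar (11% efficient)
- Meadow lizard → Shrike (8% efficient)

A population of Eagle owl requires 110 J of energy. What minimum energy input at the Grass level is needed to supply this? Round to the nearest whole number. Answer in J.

939850 J

Cumulative transfer efficiency: 0.11 × 0.07 × 0.08 × 0.19 = 0.00011704
Grass energy = 110 / 0.00011704 = 939850 J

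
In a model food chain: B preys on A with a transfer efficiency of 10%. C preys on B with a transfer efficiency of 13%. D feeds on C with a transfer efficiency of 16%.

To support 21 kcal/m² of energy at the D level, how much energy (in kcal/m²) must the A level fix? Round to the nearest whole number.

Cumulative transfer efficiency: 0.1 × 0.13 × 0.16 = 0.00208
A energy = 21 / 0.00208 = 10096 kcal/m²

10096 kcal/m²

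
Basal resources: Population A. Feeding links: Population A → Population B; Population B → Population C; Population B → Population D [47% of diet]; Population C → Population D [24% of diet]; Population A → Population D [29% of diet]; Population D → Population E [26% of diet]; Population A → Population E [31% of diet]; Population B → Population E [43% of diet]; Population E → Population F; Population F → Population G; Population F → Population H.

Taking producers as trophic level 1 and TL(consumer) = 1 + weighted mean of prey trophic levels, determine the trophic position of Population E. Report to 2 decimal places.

2.94

Population B: 1 + 1 = 2
Population C: 1 + 2 = 3
Population D: 1 + (0.47×2 + 0.24×3 + 0.29×1) = 2.95
Population E: 1 + (0.26×2.95 + 0.31×1 + 0.43×2) = 2.937
Population F: 1 + 2.937 = 3.937
Population G: 1 + 3.937 = 4.937
Population H: 1 + 3.937 = 4.937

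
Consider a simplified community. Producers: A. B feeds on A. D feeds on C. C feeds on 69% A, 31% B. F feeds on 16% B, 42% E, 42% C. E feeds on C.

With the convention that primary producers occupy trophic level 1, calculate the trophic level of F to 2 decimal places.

B: 1 + 1 = 2
C: 1 + (0.69×1 + 0.31×2) = 2.31
D: 1 + 2.31 = 3.31
E: 1 + 2.31 = 3.31
F: 1 + (0.16×2 + 0.42×3.31 + 0.42×2.31) = 3.6804

3.68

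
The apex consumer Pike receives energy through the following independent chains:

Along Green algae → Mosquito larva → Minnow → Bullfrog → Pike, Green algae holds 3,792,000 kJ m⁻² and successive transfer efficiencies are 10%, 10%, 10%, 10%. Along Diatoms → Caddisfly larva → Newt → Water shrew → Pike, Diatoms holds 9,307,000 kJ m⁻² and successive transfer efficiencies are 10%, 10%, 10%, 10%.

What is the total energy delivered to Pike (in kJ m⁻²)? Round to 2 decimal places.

Via Green algae: 3792000 × 0.1 × 0.1 × 0.1 × 0.1 = 379.2 kJ m⁻²
Via Diatoms: 9307000 × 0.1 × 0.1 × 0.1 × 0.1 = 930.7 kJ m⁻²
Total at Pike: 379.2 + 930.7 = 1309.9 kJ m⁻²

1309.90 kJ m⁻²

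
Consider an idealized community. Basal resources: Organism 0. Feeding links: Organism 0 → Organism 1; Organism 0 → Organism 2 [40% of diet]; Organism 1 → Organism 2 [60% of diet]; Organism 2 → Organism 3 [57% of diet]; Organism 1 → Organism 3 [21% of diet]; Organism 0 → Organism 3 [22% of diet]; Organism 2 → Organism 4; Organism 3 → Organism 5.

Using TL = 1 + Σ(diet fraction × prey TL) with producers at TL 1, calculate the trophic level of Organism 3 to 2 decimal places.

Organism 1: 1 + 1 = 2
Organism 2: 1 + (0.4×1 + 0.6×2) = 2.6
Organism 3: 1 + (0.57×2.6 + 0.21×2 + 0.22×1) = 3.122
Organism 4: 1 + 2.6 = 3.6
Organism 5: 1 + 3.122 = 4.122

3.12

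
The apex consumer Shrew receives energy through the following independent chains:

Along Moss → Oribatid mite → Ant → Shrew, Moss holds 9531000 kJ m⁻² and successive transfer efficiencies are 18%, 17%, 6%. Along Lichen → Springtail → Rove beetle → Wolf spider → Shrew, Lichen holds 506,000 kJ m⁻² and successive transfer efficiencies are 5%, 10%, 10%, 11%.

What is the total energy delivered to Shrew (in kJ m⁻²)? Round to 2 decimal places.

17526.75 kJ m⁻²

Via Moss: 9531000 × 0.18 × 0.17 × 0.06 = 17498.916 kJ m⁻²
Via Lichen: 506000 × 0.05 × 0.1 × 0.1 × 0.11 = 27.83 kJ m⁻²
Total at Shrew: 17498.916 + 27.83 = 17526.746 kJ m⁻²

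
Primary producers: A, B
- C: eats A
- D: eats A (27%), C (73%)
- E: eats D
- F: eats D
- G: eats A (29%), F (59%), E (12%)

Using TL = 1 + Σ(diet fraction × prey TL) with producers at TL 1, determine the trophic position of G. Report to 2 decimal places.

C: 1 + 1 = 2
D: 1 + (0.27×1 + 0.73×2) = 2.73
E: 1 + 2.73 = 3.73
F: 1 + 2.73 = 3.73
G: 1 + (0.29×1 + 0.59×3.73 + 0.12×3.73) = 3.9383

3.94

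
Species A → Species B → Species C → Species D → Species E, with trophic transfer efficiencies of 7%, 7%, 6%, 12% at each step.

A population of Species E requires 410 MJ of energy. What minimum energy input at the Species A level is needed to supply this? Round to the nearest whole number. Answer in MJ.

Cumulative transfer efficiency: 0.07 × 0.07 × 0.06 × 0.12 = 0.00003528
Species A energy = 410 / 0.00003528 = 11621315 MJ

11621315 MJ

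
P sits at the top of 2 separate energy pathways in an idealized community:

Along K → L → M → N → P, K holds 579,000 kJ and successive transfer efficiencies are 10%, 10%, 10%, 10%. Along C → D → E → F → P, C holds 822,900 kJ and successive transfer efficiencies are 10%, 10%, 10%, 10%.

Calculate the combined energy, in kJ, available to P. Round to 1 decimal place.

Via K: 579000 × 0.1 × 0.1 × 0.1 × 0.1 = 57.9 kJ
Via C: 822900 × 0.1 × 0.1 × 0.1 × 0.1 = 82.29 kJ
Total at P: 57.9 + 82.29 = 140.19 kJ

140.2 kJ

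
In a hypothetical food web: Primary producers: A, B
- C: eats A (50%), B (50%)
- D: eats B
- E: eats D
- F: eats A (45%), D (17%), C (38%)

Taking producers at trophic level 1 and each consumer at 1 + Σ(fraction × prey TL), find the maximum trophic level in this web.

C: 1 + (0.5×1 + 0.5×1) = 2
D: 1 + 1 = 2
E: 1 + 2 = 3
F: 1 + (0.45×1 + 0.17×2 + 0.38×2) = 2.55

3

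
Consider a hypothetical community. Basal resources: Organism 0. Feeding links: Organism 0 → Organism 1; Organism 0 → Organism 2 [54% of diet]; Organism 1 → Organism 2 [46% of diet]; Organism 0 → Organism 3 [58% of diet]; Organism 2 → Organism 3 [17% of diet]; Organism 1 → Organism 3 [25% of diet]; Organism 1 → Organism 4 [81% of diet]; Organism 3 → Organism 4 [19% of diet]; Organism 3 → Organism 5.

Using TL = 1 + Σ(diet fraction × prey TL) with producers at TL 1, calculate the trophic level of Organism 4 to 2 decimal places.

Organism 1: 1 + 1 = 2
Organism 2: 1 + (0.54×1 + 0.46×2) = 2.46
Organism 3: 1 + (0.58×1 + 0.17×2.46 + 0.25×2) = 2.4982
Organism 4: 1 + (0.81×2 + 0.19×2.4982) = 3.094658
Organism 5: 1 + 2.4982 = 3.4982

3.09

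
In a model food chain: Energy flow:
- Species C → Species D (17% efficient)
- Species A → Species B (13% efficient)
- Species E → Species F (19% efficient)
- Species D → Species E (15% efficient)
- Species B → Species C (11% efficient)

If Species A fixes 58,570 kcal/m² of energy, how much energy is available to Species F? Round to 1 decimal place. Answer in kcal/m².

4.1 kcal/m²

Species B: 58570 × 0.13 = 7614.1 kcal/m²
Species C: 7614.1 × 0.11 = 837.551 kcal/m²
Species D: 837.551 × 0.17 = 142.38367 kcal/m²
Species E: 142.38367 × 0.15 = 21.3575505 kcal/m²
Species F: 21.3575505 × 0.19 = 4.057934595 kcal/m²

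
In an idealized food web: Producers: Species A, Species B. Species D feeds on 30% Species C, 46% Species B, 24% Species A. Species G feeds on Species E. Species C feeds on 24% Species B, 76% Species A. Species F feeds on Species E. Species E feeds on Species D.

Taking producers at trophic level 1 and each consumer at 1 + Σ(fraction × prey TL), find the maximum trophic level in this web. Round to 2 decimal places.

4.30

Species C: 1 + (0.24×1 + 0.76×1) = 2
Species D: 1 + (0.3×2 + 0.46×1 + 0.24×1) = 2.3
Species E: 1 + 2.3 = 3.3
Species F: 1 + 3.3 = 4.3
Species G: 1 + 3.3 = 4.3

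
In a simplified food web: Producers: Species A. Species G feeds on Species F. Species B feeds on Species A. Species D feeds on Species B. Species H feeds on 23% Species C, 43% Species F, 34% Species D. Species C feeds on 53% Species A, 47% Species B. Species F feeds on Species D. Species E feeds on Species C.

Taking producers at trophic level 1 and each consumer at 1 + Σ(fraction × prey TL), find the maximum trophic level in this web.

Species B: 1 + 1 = 2
Species C: 1 + (0.53×1 + 0.47×2) = 2.47
Species D: 1 + 2 = 3
Species E: 1 + 2.47 = 3.47
Species F: 1 + 3 = 4
Species G: 1 + 4 = 5
Species H: 1 + (0.23×2.47 + 0.43×4 + 0.34×3) = 4.3081

5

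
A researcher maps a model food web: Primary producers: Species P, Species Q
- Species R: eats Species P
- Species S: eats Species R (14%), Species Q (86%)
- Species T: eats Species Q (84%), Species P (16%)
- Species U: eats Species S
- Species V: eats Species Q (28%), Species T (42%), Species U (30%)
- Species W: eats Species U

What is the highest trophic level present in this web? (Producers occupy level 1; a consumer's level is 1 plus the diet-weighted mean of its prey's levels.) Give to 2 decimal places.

4.14

Species R: 1 + 1 = 2
Species S: 1 + (0.14×2 + 0.86×1) = 2.14
Species T: 1 + (0.84×1 + 0.16×1) = 2
Species U: 1 + 2.14 = 3.14
Species V: 1 + (0.28×1 + 0.42×2 + 0.3×3.14) = 3.062
Species W: 1 + 3.14 = 4.14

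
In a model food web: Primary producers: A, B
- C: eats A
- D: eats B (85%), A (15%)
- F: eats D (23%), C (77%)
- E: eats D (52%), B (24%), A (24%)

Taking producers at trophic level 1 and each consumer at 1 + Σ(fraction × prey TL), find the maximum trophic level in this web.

3

C: 1 + 1 = 2
D: 1 + (0.85×1 + 0.15×1) = 2
E: 1 + (0.52×2 + 0.24×1 + 0.24×1) = 2.52
F: 1 + (0.23×2 + 0.77×2) = 3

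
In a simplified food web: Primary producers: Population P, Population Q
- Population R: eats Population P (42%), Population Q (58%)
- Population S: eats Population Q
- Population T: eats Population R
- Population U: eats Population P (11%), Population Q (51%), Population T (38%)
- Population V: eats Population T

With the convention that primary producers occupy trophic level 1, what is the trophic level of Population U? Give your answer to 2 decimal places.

2.76

Population R: 1 + (0.42×1 + 0.58×1) = 2
Population S: 1 + 1 = 2
Population T: 1 + 2 = 3
Population U: 1 + (0.11×1 + 0.51×1 + 0.38×3) = 2.76
Population V: 1 + 3 = 4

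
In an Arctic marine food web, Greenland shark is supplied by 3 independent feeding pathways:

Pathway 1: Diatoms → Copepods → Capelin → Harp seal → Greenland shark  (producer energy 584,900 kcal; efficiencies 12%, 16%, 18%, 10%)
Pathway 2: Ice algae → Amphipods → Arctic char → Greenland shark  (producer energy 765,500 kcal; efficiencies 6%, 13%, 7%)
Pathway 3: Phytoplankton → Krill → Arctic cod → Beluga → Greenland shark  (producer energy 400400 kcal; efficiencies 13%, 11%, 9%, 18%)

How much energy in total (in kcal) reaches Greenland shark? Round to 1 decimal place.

712.9 kcal

Pathway 1: 584900 × 0.12 × 0.16 × 0.18 × 0.1 = 202.14144 kcal
Pathway 2: 765500 × 0.06 × 0.13 × 0.07 = 417.963 kcal
Pathway 3: 400400 × 0.13 × 0.11 × 0.09 × 0.18 = 92.756664 kcal
Total at Greenland shark: 202.14144 + 417.963 + 92.756664 = 712.861104 kcal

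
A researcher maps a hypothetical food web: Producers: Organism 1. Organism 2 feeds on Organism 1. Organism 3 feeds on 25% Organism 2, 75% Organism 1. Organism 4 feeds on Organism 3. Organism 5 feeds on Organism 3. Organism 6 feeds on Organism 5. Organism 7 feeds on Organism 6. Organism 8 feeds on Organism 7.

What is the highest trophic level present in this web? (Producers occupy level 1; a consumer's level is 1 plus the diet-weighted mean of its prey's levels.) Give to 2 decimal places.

6.25

Organism 2: 1 + 1 = 2
Organism 3: 1 + (0.25×2 + 0.75×1) = 2.25
Organism 4: 1 + 2.25 = 3.25
Organism 5: 1 + 2.25 = 3.25
Organism 6: 1 + 3.25 = 4.25
Organism 7: 1 + 4.25 = 5.25
Organism 8: 1 + 5.25 = 6.25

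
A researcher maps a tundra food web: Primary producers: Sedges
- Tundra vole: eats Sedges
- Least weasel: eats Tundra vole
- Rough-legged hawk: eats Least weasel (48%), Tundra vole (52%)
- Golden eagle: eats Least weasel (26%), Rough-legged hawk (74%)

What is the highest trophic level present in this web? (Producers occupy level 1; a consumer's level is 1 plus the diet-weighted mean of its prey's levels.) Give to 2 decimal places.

4.36

Tundra vole: 1 + 1 = 2
Least weasel: 1 + 2 = 3
Rough-legged hawk: 1 + (0.48×3 + 0.52×2) = 3.48
Golden eagle: 1 + (0.26×3 + 0.74×3.48) = 4.3552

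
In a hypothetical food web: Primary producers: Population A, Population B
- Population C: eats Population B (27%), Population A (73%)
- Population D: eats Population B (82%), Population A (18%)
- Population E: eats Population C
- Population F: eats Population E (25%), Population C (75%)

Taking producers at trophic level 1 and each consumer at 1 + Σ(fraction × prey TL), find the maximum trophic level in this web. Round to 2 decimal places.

3.25

Population C: 1 + (0.27×1 + 0.73×1) = 2
Population D: 1 + (0.82×1 + 0.18×1) = 2
Population E: 1 + 2 = 3
Population F: 1 + (0.25×3 + 0.75×2) = 3.25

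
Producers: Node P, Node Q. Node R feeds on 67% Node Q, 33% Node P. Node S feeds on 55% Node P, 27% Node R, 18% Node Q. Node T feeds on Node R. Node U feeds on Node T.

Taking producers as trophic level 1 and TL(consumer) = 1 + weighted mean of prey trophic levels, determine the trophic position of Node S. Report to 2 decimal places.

Node R: 1 + (0.67×1 + 0.33×1) = 2
Node S: 1 + (0.55×1 + 0.27×2 + 0.18×1) = 2.27
Node T: 1 + 2 = 3
Node U: 1 + 3 = 4

2.27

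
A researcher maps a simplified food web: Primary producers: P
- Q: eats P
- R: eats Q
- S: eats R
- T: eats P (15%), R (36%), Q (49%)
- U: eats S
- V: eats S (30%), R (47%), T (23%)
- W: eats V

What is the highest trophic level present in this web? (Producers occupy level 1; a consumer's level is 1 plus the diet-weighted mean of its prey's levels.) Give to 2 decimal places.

5.35

Q: 1 + 1 = 2
R: 1 + 2 = 3
S: 1 + 3 = 4
T: 1 + (0.15×1 + 0.36×3 + 0.49×2) = 3.21
U: 1 + 4 = 5
V: 1 + (0.3×4 + 0.47×3 + 0.23×3.21) = 4.3483
W: 1 + 4.3483 = 5.3483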